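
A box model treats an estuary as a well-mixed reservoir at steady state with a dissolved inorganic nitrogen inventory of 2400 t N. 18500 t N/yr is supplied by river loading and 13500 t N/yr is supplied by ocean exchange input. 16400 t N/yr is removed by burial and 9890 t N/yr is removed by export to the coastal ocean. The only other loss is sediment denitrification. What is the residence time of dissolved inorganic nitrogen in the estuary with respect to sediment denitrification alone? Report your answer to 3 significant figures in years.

0.420 yr

At steady state ΣF_in = ΣF_out.
ΣF_in = 18500 + 13500 = 32000 t N/yr.
Sediment denitrification flux = ΣF_in − (16400 + 9890) = 32000 − 26290 = 5710 t N/yr.
τ = M / F = 2400 / 5710 = 0.4203 yr.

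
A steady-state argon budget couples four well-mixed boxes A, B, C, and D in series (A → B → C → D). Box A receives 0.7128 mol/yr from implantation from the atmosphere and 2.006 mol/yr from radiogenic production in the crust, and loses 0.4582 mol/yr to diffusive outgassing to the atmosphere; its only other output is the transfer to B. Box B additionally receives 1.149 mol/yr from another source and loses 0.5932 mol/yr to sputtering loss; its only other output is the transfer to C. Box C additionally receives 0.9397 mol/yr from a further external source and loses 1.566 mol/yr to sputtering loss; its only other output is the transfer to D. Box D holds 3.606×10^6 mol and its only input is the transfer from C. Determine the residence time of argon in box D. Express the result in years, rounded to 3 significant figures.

Box A: F(A→B) = (0.7128 + 2.006) − 0.4582 = 2.2606 mol/yr.
Box B: F(B→C) = (2.2606 + 1.149) − 0.5932 = 2.8164 mol/yr.
Box C: F(C→D) = (2.8164 + 0.9397) − 1.566 = 2.1901 mol/yr.
Box D throughput = its input = 2.1901 mol/yr; τ = 3.606×10^6 / 2.1901 = 1.647×10^6 yr.

1.65×10^6 yr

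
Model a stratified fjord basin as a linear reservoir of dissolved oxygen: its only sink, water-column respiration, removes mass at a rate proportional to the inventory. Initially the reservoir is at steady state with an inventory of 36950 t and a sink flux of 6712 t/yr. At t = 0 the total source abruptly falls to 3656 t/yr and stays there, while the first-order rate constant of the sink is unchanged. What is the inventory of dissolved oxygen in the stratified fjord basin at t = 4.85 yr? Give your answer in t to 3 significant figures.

The sink rate constant is k = F₀/M₀ = 6712/36950 = 0.1817 yr⁻¹.
Solving dM/dt = F₁ − kM with M(0) = M₀ gives M(t) = F₁/k + (M₀ − F₁/k)·e^(−kt).
F₁/k = 3656/0.1817 = 20127 t; kt = 0.1817 × 4.85 = 0.8810, e^(−kt) = 0.4144.
M(4.85) = 20127 + (36950 − 20127) × 0.4144 = 20127 + 6971 = 27098 t.

27100 t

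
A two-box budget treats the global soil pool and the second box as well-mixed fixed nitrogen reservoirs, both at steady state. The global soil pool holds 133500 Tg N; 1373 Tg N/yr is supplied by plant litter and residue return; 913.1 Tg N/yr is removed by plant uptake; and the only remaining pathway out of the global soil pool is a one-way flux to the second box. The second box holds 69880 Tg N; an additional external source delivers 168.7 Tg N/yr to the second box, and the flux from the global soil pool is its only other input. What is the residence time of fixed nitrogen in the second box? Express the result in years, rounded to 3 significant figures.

Balance the global soil pool: ΣF_in = 1373.0 Tg N/yr.
Flux to the second box = ΣF_in − (913.1) = 459.90 Tg N/yr.
Total input to the second box = 459.90 + 168.7 = 628.60 Tg N/yr; at steady state this equals its total output.
τ = M / F = 69880 / 628.60 = 111.2 yr.

111 yr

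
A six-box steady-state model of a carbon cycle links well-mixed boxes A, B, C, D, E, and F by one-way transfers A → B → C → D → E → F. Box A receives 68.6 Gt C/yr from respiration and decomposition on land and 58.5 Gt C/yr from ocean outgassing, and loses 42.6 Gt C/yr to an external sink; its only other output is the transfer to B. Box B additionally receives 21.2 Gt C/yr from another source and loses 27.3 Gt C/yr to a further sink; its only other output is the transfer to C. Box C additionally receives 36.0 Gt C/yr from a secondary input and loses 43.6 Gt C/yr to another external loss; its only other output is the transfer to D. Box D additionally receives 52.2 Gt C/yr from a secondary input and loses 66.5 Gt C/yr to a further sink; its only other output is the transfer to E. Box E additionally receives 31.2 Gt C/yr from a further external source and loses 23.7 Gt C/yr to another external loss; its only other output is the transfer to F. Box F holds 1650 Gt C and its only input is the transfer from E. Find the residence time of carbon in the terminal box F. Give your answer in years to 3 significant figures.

Box A: F(A→B) = (68.6 + 58.5) − 42.6 = 84.500 Gt C/yr.
Box B: F(B→C) = (84.500 + 21.2) − 27.3 = 78.400 Gt C/yr.
Box C: F(C→D) = (78.400 + 36.0) − 43.6 = 70.800 Gt C/yr.
Box D: F(D→E) = (70.800 + 52.2) − 66.5 = 56.500 Gt C/yr.
Box E: F(E→F) = (56.500 + 31.2) − 23.7 = 64.000 Gt C/yr.
Box F throughput = its input = 64.000 Gt C/yr; τ = 1650 / 64.000 = 25.78 yr.

25.8 yr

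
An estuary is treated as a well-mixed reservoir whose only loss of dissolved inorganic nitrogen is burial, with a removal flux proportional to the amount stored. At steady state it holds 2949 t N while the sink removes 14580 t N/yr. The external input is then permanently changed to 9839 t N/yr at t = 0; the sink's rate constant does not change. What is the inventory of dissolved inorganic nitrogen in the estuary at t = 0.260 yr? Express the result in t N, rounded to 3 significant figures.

2260 t N

Residence time τ = M₀/F₀ = 0.2023 yr. The eventual steady state is M_∞ = M₀·(F₁/F₀) = 2949 × 9839/14580 = 1990.1 t N.
The anomaly ΔM(t) = M(t) − M_∞ decays as ΔM₀·e^(−t/τ) with ΔM₀ = 2949 − 1990.1 = 958.9 t N.
At t = 0.260 yr, e^(−t/τ) = e^(−1.285) = 0.2765, so ΔM = 265.2 t N and M = 1990.1 + 265.2 = 2255.2 t N.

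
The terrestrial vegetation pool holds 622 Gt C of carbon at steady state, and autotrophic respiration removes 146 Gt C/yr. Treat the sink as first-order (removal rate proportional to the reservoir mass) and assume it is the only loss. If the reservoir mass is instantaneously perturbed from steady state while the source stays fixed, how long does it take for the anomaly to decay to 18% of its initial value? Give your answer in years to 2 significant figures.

For a linear reservoir the anomaly decays as exp(−t/τ) with τ = M/F = 622/146 = 4.260 yr.
exp(−t/τ) = 0.18 ⇒ t = −τ ln(0.18) = 4.260 × 1.715 = 7.306 yr.

7.3 yr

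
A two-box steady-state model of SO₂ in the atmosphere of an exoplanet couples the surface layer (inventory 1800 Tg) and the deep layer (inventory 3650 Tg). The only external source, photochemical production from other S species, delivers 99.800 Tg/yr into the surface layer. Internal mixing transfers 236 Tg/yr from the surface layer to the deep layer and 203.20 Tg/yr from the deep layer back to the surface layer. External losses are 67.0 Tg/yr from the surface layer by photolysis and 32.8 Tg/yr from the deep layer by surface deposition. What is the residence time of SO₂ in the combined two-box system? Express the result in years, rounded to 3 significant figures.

54.6 yr

For the system as a whole, the A↔B exchange is internal and contributes nothing to the throughput; only the external sinks remove mass.
M_total = 1800 + 3650 = 5450.0 Tg.
ΣF_external_out = 67.0 + 32.8 = 99.800 Tg/yr.
τ = M_total / ΣF_ext = 5450.0 / 99.800 = 54.61 yr.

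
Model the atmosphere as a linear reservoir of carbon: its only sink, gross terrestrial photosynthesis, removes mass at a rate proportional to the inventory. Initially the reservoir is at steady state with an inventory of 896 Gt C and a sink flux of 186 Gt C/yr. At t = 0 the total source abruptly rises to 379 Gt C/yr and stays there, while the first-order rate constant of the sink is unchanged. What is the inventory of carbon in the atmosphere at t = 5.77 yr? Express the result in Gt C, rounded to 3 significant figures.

Residence time τ = M₀/F₀ = 4.817 yr. The eventual steady state is M_∞ = M₀·(F₁/F₀) = 896 × 379/186 = 1825.7 Gt C.
The anomaly ΔM(t) = M(t) − M_∞ decays as ΔM₀·e^(−t/τ) with ΔM₀ = 896 − 1825.7 = −929.7 Gt C.
At t = 5.77 yr, e^(−t/τ) = e^(−1.198) = 0.3019, so ΔM = −280.6 Gt C and M = 1825.7 − 280.6 = 1545.1 Gt C.

1550 Gt C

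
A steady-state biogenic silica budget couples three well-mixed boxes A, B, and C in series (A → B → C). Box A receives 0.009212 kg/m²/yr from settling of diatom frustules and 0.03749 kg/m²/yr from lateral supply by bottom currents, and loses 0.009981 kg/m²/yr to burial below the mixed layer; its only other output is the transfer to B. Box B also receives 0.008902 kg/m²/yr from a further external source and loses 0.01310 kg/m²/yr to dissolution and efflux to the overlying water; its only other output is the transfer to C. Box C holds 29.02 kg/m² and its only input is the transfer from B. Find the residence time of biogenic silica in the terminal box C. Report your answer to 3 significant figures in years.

Box A: F(A→B) = (0.009212 + 0.03749) − 0.009981 = 0.036721 kg/m²/yr.
Box B: F(B→C) = (0.036721 + 0.008902) − 0.01310 = 0.032523 kg/m²/yr.
Box C throughput = its input = 0.032523 kg/m²/yr; τ = 29.02 / 0.032523 = 892.3 yr.

892 yr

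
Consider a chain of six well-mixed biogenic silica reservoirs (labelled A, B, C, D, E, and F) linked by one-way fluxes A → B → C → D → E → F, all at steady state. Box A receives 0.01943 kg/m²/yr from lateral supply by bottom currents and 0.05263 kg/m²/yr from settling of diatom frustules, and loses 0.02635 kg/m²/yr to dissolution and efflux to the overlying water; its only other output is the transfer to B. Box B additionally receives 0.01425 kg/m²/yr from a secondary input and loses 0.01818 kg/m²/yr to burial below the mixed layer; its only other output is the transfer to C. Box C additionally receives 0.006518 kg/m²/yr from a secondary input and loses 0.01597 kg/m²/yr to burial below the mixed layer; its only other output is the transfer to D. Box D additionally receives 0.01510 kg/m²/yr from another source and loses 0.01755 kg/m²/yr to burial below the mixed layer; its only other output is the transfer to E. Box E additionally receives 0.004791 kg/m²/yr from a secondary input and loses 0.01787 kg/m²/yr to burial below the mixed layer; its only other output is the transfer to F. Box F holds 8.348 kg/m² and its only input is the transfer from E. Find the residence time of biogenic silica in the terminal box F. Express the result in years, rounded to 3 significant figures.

497 yr

Box A: F(A→B) = (0.01943 + 0.05263) − 0.02635 = 0.045710 kg/m²/yr.
Box B: F(B→C) = (0.045710 + 0.01425) − 0.01818 = 0.041780 kg/m²/yr.
Box C: F(C→D) = (0.041780 + 0.006518) − 0.01597 = 0.032328 kg/m²/yr.
Box D: F(D→E) = (0.032328 + 0.01510) − 0.01755 = 0.029878 kg/m²/yr.
Box E: F(E→F) = (0.029878 + 0.004791) − 0.01787 = 0.016799 kg/m²/yr.
Box F throughput = its input = 0.016799 kg/m²/yr; τ = 8.348 / 0.016799 = 496.9 yr.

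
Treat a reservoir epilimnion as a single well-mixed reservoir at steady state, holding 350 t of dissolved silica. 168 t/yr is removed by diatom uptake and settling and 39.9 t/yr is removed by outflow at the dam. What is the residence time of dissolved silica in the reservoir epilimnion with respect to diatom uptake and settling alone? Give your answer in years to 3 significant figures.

Residence time with respect to a single sink: τ = M / F_sink.
τ = 350 / 168 = 2.083 yr.

2.08 yr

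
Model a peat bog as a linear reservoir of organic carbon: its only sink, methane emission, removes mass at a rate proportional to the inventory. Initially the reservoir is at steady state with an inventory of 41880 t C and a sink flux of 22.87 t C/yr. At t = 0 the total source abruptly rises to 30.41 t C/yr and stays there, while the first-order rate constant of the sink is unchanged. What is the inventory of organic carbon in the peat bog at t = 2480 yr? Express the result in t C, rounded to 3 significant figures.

τ = M₀/F₀ = 41880/22.87 = 1831 yr; rate constant k = 1/τ.
New steady state M_∞ = F₁/k = F₁·τ = 30.41 × 1831 = 55687 t C.
M(t) = M_∞ + (M₀ − M_∞)·e^(−t/τ); t/τ = 2480/1831 = 1.354, so e^(−t/τ) = 0.2581.
M(t) = 55687 − 13810 × 0.2581 = 52123 t C.

52100 t C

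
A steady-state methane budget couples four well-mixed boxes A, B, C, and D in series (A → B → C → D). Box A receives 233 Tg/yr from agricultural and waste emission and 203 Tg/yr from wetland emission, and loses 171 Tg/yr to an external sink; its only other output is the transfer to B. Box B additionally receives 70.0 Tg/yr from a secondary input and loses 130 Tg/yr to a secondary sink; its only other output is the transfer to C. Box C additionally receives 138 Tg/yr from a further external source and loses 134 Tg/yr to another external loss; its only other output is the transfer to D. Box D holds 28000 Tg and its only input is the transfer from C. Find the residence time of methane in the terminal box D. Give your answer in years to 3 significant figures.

134 yr

Box A: F(A→B) = (233 + 203) − 171 = 265.00 Tg/yr.
Box B: F(B→C) = (265.00 + 70.0) − 130 = 205.00 Tg/yr.
Box C: F(C→D) = (205.00 + 138) − 134 = 209.00 Tg/yr.
Box D throughput = its input = 209.00 Tg/yr; τ = 28000 / 209.00 = 134.0 yr.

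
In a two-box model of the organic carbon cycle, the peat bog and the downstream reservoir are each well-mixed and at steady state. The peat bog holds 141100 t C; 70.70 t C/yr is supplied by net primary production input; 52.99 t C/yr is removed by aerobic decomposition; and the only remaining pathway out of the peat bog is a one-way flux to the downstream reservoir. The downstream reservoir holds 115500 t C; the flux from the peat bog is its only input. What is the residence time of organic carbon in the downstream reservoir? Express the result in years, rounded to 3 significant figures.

6520 yr

Balance the peat bog: ΣF_in = 70.700 t C/yr.
Flux to the downstream reservoir = ΣF_in − (52.99) = 17.710 t C/yr.
At steady state the output of the downstream reservoir equals its input, 17.710 t C/yr.
τ = M / F = 115500 / 17.710 = 6522 yr.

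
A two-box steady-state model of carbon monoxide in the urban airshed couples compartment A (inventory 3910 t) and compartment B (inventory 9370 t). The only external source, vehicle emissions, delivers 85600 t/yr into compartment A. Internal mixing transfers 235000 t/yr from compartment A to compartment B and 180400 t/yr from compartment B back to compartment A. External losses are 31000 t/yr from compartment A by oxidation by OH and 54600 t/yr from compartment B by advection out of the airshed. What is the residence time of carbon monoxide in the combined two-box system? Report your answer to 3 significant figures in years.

For the system as a whole, the A↔B exchange is internal and contributes nothing to the throughput; only the external sinks remove mass.
M_total = 3910 + 9370 = 13280 t.
ΣF_external_out = 31000 + 54600 = 85600 t/yr.
τ = M_total / ΣF_ext = 13280 / 85600 = 0.1551 yr.

0.155 yr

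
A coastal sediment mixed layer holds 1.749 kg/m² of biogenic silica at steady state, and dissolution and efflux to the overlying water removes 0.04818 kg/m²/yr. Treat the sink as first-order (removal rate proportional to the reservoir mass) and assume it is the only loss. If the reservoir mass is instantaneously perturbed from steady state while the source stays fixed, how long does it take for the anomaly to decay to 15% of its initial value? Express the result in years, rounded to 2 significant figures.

69 yr

For a linear reservoir the anomaly decays as exp(−t/τ) with τ = M/F = 1.749/0.04818 = 36.30 yr.
exp(−t/τ) = 0.15 ⇒ t = −τ ln(0.15) = 36.30 × 1.897 = 68.87 yr.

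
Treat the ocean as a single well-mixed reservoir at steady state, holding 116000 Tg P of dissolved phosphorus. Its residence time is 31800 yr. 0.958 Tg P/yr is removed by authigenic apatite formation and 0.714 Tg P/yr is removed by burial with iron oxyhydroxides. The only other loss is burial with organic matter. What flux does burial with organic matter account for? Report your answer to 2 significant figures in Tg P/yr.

2.0 Tg P/yr

Total removal F = M/τ = 116000 / 31800 = 3.648 Tg P/yr.
Burial with organic matter = F − (0.958 + 0.714) = 3.648 − 1.672 = 1.976 Tg P/yr.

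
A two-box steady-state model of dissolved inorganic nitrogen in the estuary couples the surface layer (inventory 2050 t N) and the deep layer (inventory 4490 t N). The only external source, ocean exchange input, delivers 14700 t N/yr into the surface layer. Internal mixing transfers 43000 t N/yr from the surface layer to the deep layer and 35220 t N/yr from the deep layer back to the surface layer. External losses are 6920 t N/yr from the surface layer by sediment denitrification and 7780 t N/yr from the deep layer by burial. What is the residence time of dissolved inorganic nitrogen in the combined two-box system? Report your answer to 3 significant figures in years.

Treat the two boxes together as one reservoir: the mixing fluxes between them are internal recycling, so τ = ΣM / Σ(external losses).
M_total = 2050 + 4490 = 6540.0 t N.
ΣF_external_out = 6920 + 7780 = 14700 t N/yr.
τ = M_total / ΣF_ext = 6540.0 / 14700 = 0.4449 yr.

0.445 yr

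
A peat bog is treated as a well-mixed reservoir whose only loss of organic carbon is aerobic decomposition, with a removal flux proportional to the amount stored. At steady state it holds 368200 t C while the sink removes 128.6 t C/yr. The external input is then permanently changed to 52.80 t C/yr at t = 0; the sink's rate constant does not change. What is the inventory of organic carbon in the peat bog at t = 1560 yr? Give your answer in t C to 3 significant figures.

The sink rate constant is k = F₀/M₀ = 128.6/368200 = 0.0003493 yr⁻¹.
Solving dM/dt = F₁ − kM with M(0) = M₀ gives M(t) = F₁/k + (M₀ − F₁/k)·e^(−kt).
F₁/k = 52.80/0.0003493 = 151170 t C; kt = 0.0003493 × 1560 = 0.5449, e^(−kt) = 0.5799.
M(1560) = 151170 + (368200 − 151170) × 0.5799 = 151170 + 125900 = 277030 t C.

277000 t C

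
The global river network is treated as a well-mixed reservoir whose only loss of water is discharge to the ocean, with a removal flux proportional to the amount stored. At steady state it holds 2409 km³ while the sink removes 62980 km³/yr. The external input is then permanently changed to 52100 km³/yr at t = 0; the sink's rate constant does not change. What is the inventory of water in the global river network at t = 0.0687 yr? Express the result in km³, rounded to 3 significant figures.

τ = M₀/F₀ = 2409/62980 = 0.03825 yr; rate constant k = 1/τ.
New steady state M_∞ = F₁/k = F₁·τ = 52100 × 0.03825 = 1992.8 km³.
M(t) = M_∞ + (M₀ − M_∞)·e^(−t/τ); t/τ = 0.0687/0.03825 = 1.796, so e^(−t/τ) = 0.1660.
M(t) = 1992.8 + 416.2 × 0.1660 = 2061.9 km³.

2060 km³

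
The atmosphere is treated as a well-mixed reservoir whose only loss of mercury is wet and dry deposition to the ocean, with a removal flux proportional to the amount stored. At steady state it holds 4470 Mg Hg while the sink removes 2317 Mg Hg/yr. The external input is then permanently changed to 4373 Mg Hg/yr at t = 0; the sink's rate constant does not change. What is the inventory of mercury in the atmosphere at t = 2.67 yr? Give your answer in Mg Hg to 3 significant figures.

τ = M₀/F₀ = 4470/2317 = 1.929 yr; rate constant k = 1/τ.
New steady state M_∞ = F₁/k = F₁·τ = 4373 × 1.929 = 8436.5 Mg Hg.
M(t) = M_∞ + (M₀ − M_∞)·e^(−t/τ); t/τ = 2.67/1.929 = 1.384, so e^(−t/τ) = 0.2506.
M(t) = 8436.5 − 3966 × 0.2506 = 7442.6 Mg Hg.

7440 Mg Hg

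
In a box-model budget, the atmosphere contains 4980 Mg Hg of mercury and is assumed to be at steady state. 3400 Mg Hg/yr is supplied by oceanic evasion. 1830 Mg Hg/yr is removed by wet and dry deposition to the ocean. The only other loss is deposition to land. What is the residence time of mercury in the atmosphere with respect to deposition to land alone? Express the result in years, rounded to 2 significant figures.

At steady state ΣF_in = ΣF_out.
ΣF_in = 3400.0 Mg Hg/yr.
Deposition to land flux = ΣF_in − (1830) = 3400.0 − 1830 = 1570 Mg Hg/yr.
τ = M / F = 4980 / 1570 = 3.172 yr.

3.2 yr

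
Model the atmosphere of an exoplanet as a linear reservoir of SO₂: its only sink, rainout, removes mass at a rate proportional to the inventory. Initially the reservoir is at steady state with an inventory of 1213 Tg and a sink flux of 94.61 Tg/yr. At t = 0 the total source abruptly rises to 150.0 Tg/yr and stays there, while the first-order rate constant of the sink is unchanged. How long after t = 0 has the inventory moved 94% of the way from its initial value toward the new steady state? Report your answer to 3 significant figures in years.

36.1 yr

τ = M₀/F₀ = 1213/94.61 = 12.82 yr.
The remaining gap fraction is e^(−t/τ); 94% covered ⇒ e^(−t/τ) = 0.0600.
t = −τ ln(0.0600) = 12.82 × 2.813 = 36.07 yr.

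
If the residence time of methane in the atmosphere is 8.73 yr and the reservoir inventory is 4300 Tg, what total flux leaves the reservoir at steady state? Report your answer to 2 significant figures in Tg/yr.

F = M / τ = 4300 / 8.73 = 492.6 Tg/yr.

490 Tg/yr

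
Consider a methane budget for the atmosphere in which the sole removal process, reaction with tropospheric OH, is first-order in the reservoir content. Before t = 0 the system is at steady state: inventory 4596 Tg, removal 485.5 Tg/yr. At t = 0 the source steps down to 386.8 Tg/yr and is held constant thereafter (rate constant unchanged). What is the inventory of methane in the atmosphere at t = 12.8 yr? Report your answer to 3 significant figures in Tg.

The sink rate constant is k = F₀/M₀ = 485.5/4596 = 0.1056 yr⁻¹.
Solving dM/dt = F₁ − kM with M(0) = M₀ gives M(t) = F₁/k + (M₀ − F₁/k)·e^(−kt).
F₁/k = 386.8/0.1056 = 3661.7 Tg; kt = 0.1056 × 12.8 = 1.352, e^(−kt) = 0.2587.
M(12.8) = 3661.7 + (4596 − 3661.7) × 0.2587 = 3661.7 + 241.7 = 3903.4 Tg.

3900 Tg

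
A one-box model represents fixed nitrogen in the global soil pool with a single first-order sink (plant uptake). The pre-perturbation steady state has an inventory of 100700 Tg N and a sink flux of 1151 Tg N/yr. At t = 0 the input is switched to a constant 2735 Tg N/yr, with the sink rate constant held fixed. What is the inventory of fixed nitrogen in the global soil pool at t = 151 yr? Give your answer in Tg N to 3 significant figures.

τ = M₀/F₀ = 100700/1151 = 87.49 yr; rate constant k = 1/τ.
New steady state M_∞ = F₁/k = F₁·τ = 2735 × 87.49 = 239280 Tg N.
M(t) = M_∞ + (M₀ − M_∞)·e^(−t/τ); t/τ = 151/87.49 = 1.726, so e^(−t/τ) = 0.1780.
M(t) = 239280 − 138600 × 0.1780 = 214610 Tg N.

215000 Tg N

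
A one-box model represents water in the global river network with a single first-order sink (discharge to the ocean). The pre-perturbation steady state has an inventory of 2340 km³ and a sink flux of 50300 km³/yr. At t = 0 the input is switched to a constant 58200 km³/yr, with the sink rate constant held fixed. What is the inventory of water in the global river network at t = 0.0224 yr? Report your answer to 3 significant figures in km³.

2480 km³

τ = M₀/F₀ = 2340/50300 = 0.04652 yr; rate constant k = 1/τ.
New steady state M_∞ = F₁/k = F₁·τ = 58200 × 0.04652 = 2707.5 km³.
M(t) = M_∞ + (M₀ − M_∞)·e^(−t/τ); t/τ = 0.0224/0.04652 = 0.4815, so e^(−t/τ) = 0.6179.
M(t) = 2707.5 − 367.5 × 0.6179 = 2480.4 km³.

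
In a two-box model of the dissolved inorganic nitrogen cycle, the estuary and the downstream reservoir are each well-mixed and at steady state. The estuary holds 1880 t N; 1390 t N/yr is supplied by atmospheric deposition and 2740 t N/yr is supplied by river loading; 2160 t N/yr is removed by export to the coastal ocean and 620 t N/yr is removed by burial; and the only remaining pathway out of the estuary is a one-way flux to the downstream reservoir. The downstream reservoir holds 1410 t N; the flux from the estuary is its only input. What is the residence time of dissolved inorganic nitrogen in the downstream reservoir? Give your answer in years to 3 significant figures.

Balance the estuary: ΣF_in = 1390 + 2740 = 4130.0 t N/yr.
Flux to the downstream reservoir = ΣF_in − (2160 + 620) = 1350.0 t N/yr.
At steady state the output of the downstream reservoir equals its input, 1350.0 t N/yr.
τ = M / F = 1410 / 1350.0 = 1.044 yr.

1.04 yr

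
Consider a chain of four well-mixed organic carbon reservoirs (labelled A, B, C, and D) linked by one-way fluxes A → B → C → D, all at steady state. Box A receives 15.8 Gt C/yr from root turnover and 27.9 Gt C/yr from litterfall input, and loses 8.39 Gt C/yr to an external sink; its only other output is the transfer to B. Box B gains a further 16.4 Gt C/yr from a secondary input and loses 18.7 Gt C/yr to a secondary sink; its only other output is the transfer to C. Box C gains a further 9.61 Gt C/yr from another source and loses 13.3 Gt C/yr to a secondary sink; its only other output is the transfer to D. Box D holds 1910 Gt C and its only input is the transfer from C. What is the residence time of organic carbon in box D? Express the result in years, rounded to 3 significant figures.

Box A: F(A→B) = (15.8 + 27.9) − 8.39 = 35.310 Gt C/yr.
Box B: F(B→C) = (35.310 + 16.4) − 18.7 = 33.010 Gt C/yr.
Box C: F(C→D) = (33.010 + 9.61) − 13.3 = 29.320 Gt C/yr.
Box D throughput = its input = 29.320 Gt C/yr; τ = 1910 / 29.320 = 65.14 yr.

65.1 yr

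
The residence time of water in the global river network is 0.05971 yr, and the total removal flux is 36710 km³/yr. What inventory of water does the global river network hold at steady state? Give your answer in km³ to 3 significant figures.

2190 km³

τ = M/F ⇒ M = τ × F = 0.05971 × 36710 = 2192 km³.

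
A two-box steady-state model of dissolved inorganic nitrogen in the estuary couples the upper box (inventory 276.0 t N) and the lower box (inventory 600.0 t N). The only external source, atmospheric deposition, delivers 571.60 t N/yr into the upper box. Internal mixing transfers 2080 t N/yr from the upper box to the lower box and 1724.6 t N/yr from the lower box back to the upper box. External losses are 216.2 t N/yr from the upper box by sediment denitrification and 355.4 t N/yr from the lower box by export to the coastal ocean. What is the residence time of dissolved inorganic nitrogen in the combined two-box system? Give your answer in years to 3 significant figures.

1.53 yr

Treat the two boxes together as one reservoir: the mixing fluxes between them are internal recycling, so τ = ΣM / Σ(external losses).
M_total = 276.0 + 600.0 = 876.00 t N.
ΣF_external_out = 216.2 + 355.4 = 571.60 t N/yr.
τ = M_total / ΣF_ext = 876.00 / 571.60 = 1.533 yr.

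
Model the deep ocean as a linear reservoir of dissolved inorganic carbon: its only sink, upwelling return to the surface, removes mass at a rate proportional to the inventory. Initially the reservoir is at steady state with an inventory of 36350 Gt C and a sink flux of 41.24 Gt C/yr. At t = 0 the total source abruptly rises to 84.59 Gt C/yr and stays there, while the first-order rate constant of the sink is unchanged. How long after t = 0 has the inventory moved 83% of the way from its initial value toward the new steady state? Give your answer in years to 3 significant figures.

1560 yr

τ = M₀/F₀ = 36350/41.24 = 881.4 yr.
The remaining gap fraction is e^(−t/τ); 83% covered ⇒ e^(−t/τ) = 0.170.
t = −τ ln(0.170) = 881.4 × 1.772 = 1562 yr.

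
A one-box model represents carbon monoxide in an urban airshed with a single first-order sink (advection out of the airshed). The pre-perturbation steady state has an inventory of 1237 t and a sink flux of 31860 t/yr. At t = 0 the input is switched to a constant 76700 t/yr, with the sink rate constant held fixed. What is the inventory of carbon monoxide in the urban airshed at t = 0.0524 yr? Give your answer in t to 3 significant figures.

τ = M₀/F₀ = 1237/31860 = 0.03883 yr; rate constant k = 1/τ.
New steady state M_∞ = F₁/k = F₁·τ = 76700 × 0.03883 = 2978.0 t.
M(t) = M_∞ + (M₀ − M_∞)·e^(−t/τ); t/τ = 0.0524/0.03883 = 1.350, so e^(−t/τ) = 0.2593.
M(t) = 2978.0 − 1741 × 0.2593 = 2526.5 t.

2530 t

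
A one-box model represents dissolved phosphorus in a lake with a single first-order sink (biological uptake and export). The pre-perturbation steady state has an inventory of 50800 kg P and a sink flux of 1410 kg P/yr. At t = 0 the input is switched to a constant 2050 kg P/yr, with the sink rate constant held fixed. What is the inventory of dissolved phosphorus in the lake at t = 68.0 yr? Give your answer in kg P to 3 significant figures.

The sink rate constant is k = F₀/M₀ = 1410/50800 = 0.02776 yr⁻¹.
Solving dM/dt = F₁ − kM with M(0) = M₀ gives M(t) = F₁/k + (M₀ − F₁/k)·e^(−kt).
F₁/k = 2050/0.02776 = 73858 kg P; kt = 0.02776 × 68.0 = 1.887, e^(−kt) = 0.1515.
M(68.0) = 73858 + (50800 − 73858) × 0.1515 = 73858 − 3493 = 70366 kg P.

70400 kg P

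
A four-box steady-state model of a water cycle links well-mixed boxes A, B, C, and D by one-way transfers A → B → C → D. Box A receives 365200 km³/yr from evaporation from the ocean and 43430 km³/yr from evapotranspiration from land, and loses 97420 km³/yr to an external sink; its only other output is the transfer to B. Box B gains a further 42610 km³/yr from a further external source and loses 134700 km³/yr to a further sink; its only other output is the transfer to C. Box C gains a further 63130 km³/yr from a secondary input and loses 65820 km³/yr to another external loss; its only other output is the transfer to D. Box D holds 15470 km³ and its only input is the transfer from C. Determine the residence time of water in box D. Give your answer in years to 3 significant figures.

0.0715 yr

Box A: F(A→B) = (365200 + 43430) − 97420 = 311210 km³/yr.
Box B: F(B→C) = (311210 + 42610) − 134700 = 219120 km³/yr.
Box C: F(C→D) = (219120 + 63130) − 65820 = 216430 km³/yr.
Box D throughput = its input = 216430 km³/yr; τ = 15470 / 216430 = 0.07148 yr.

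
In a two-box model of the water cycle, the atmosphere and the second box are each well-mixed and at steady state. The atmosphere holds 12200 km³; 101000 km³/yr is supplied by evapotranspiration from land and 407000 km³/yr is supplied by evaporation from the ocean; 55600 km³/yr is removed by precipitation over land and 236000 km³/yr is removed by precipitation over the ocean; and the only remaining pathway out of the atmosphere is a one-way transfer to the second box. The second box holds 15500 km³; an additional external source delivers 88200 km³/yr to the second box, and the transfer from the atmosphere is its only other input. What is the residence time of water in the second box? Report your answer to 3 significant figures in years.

Balance the atmosphere: ΣF_in = 101000 + 407000 = 508000 km³/yr.
Transfer to the second box = ΣF_in − (55600 + 236000) = 216400 km³/yr.
Total input to the second box = 216400 + 88200 = 304600 km³/yr; at steady state this equals its total output.
τ = M / F = 15500 / 304600 = 0.05089 yr.

0.0509 yr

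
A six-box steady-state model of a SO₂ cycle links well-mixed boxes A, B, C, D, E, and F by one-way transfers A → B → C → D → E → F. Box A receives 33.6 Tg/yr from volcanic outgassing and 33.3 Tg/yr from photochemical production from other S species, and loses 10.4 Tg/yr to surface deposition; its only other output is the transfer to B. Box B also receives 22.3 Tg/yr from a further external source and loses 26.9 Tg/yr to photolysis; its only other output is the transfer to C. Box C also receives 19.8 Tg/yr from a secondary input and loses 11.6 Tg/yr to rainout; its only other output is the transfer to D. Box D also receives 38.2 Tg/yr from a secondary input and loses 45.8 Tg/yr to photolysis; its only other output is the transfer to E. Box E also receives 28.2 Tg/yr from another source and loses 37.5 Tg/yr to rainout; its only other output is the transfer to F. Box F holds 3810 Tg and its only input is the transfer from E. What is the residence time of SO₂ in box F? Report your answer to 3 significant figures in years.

Box A: F(A→B) = (33.6 + 33.3) − 10.4 = 56.500 Tg/yr.
Box B: F(B→C) = (56.500 + 22.3) − 26.9 = 51.900 Tg/yr.
Box C: F(C→D) = (51.900 + 19.8) − 11.6 = 60.100 Tg/yr.
Box D: F(D→E) = (60.100 + 38.2) − 45.8 = 52.500 Tg/yr.
Box E: F(E→F) = (52.500 + 28.2) − 37.5 = 43.200 Tg/yr.
Box F throughput = its input = 43.200 Tg/yr; τ = 3810 / 43.200 = 88.19 yr.

88.2 yr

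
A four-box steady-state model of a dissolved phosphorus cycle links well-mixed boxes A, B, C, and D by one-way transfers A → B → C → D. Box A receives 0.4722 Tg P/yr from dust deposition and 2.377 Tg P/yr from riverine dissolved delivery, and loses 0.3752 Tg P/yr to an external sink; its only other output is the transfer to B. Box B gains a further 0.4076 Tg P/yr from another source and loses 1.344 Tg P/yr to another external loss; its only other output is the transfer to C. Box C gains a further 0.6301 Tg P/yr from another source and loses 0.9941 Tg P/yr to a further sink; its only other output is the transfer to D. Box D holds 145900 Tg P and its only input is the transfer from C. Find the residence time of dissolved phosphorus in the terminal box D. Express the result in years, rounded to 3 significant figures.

Box A: F(A→B) = (0.4722 + 2.377) − 0.3752 = 2.4740 Tg P/yr.
Box B: F(B→C) = (2.4740 + 0.4076) − 1.344 = 1.5376 Tg P/yr.
Box C: F(C→D) = (1.5376 + 0.6301) − 0.9941 = 1.1736 Tg P/yr.
Box D throughput = its input = 1.1736 Tg P/yr; τ = 145900 / 1.1736 = 124300 yr.

124000 yr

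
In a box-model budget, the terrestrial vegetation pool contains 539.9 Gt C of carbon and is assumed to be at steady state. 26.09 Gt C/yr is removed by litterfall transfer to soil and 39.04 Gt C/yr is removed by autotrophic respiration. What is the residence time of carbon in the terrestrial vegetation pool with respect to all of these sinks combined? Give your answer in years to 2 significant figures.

8.3 yr

Total removal flux = 26.09 + 39.04 = 65.130 Gt C/yr.
τ = M / ΣF_out = 539.9 / 65.130 = 8.290 yr.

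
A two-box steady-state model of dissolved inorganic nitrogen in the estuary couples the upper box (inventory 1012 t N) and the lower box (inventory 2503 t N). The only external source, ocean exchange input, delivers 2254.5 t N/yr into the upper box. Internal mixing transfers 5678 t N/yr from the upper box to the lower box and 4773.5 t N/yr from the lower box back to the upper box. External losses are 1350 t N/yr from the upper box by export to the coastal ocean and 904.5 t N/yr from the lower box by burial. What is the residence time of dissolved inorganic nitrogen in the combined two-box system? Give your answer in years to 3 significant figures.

Treat the two boxes together as one reservoir: the mixing fluxes between them are internal recycling, so τ = ΣM / Σ(external losses).
M_total = 1012 + 2503 = 3515.0 t N.
ΣF_external_out = 1350 + 904.5 = 2254.5 t N/yr.
τ = M_total / ΣF_ext = 3515.0 / 2254.5 = 1.559 yr.

1.56 yr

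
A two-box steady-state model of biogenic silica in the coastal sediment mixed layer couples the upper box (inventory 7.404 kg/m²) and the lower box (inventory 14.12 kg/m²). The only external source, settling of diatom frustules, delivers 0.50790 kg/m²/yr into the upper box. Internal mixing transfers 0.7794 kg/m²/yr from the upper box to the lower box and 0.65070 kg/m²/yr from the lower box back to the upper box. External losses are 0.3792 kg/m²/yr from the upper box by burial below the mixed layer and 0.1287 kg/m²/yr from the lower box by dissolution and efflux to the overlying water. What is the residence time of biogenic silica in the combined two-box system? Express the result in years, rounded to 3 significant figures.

Treat the two boxes together as one reservoir: the mixing fluxes between them are internal recycling, so τ = ΣM / Σ(external losses).
M_total = 7.404 + 14.12 = 21.524 kg/m².
ΣF_external_out = 0.3792 + 0.1287 = 0.50790 kg/m²/yr.
τ = M_total / ΣF_ext = 21.524 / 0.50790 = 42.38 yr.

42.4 yr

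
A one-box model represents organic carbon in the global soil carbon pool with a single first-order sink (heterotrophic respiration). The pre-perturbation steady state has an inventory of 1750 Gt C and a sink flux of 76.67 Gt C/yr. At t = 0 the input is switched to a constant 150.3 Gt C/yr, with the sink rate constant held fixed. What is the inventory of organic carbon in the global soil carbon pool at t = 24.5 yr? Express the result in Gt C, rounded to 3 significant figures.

2860 Gt C

The sink rate constant is k = F₀/M₀ = 76.67/1750 = 0.04381 yr⁻¹.
Solving dM/dt = F₁ − kM with M(0) = M₀ gives M(t) = F₁/k + (M₀ − F₁/k)·e^(−kt).
F₁/k = 150.3/0.04381 = 3430.6 Gt C; kt = 0.04381 × 24.5 = 1.073, e^(−kt) = 0.3419.
M(24.5) = 3430.6 + (1750 − 3430.6) × 0.3419 = 3430.6 − 574.5 = 2856.1 Gt C.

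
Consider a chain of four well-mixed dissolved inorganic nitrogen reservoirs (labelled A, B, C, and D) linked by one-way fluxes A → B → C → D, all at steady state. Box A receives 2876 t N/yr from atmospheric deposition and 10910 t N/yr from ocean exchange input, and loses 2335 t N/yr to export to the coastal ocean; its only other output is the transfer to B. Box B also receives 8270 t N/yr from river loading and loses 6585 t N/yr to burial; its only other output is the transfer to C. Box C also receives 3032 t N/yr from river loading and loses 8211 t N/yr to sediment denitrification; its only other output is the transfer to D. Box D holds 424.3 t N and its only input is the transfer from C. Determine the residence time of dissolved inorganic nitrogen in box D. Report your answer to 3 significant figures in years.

Box A: F(A→B) = (2876 + 10910) − 2335 = 11451 t N/yr.
Box B: F(B→C) = (11451 + 8270) − 6585 = 13136 t N/yr.
Box C: F(C→D) = (13136 + 3032) − 8211 = 7957.0 t N/yr.
Box D throughput = its input = 7957.0 t N/yr; τ = 424.3 / 7957.0 = 0.05332 yr.

0.0533 yr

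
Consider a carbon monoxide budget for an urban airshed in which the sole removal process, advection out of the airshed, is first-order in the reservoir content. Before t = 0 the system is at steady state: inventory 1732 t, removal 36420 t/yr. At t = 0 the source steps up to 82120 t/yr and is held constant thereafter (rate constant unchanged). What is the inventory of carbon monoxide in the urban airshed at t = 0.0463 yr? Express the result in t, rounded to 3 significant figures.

The sink rate constant is k = F₀/M₀ = 36420/1732 = 21.03 yr⁻¹.
Solving dM/dt = F₁ − kM with M(0) = M₀ gives M(t) = F₁/k + (M₀ − F₁/k)·e^(−kt).
F₁/k = 82120/21.03 = 3905.3 t; kt = 21.03 × 0.0463 = 0.9736, e^(−kt) = 0.3777.
M(0.0463) = 3905.3 + (1732 − 3905.3) × 0.3777 = 3905.3 − 820.9 = 3084.4 t.

3080 t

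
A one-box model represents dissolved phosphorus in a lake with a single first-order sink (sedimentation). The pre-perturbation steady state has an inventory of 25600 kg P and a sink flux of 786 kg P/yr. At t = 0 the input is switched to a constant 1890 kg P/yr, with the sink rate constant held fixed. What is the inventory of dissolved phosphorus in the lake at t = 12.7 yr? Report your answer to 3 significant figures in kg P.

The sink rate constant is k = F₀/M₀ = 786/25600 = 0.03070 yr⁻¹.
Solving dM/dt = F₁ − kM with M(0) = M₀ gives M(t) = F₁/k + (M₀ − F₁/k)·e^(−kt).
F₁/k = 1890/0.03070 = 61557 kg P; kt = 0.03070 × 12.7 = 0.3899, e^(−kt) = 0.6771.
M(12.7) = 61557 + (25600 − 61557) × 0.6771 = 61557 − 24350 = 37210 kg P.

37200 kg P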